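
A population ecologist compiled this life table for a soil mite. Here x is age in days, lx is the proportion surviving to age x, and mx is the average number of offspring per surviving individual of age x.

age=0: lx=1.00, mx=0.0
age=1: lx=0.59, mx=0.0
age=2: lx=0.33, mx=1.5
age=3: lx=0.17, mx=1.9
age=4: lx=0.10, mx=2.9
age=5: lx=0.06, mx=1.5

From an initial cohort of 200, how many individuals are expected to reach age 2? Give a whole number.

66

Expected survivors = N0 · l_2 = 200 × 0.33 = 66 → 66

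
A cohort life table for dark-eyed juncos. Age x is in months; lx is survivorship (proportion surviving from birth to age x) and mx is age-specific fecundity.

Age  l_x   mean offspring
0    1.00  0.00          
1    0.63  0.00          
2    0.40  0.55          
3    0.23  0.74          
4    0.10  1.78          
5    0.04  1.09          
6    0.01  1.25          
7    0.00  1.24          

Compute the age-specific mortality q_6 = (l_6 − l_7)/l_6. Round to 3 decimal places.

1.000

q_6 = (l_6 − l_7) / l_6 = (0.01 − 0) / 0.01
     = 0.01 / 0.01 = 1 → 1.000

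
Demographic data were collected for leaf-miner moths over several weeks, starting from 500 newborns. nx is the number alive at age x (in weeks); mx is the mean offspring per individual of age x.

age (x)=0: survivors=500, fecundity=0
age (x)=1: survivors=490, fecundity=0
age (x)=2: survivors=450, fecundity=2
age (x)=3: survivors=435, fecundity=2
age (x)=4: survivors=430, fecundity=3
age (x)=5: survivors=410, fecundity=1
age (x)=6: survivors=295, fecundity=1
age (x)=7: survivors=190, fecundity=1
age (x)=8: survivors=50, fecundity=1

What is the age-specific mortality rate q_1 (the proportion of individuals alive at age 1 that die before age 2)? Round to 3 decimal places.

lx = nx/n0 = nx/500: 1, 0.98, 0.9, 0.87, 0.86, 0.82, 0.59, 0.38, 0.1
q_1 = (l_1 − l_2) / l_1 = (0.98 − 0.9) / 0.98
     = 0.08 / 0.98 = 0.081633… → 0.082

0.082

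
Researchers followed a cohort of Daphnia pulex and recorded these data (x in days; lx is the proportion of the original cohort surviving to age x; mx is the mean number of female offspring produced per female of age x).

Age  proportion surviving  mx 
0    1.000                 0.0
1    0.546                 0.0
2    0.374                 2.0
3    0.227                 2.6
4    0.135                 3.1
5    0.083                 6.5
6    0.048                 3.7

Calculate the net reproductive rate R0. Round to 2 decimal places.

2.47

lx·mx by age: 0, 0, 0.748, 0.5902, 0.4185, 0.5395, 0.1776
R0 = Σ lx·mx = 2.4738 → 2.47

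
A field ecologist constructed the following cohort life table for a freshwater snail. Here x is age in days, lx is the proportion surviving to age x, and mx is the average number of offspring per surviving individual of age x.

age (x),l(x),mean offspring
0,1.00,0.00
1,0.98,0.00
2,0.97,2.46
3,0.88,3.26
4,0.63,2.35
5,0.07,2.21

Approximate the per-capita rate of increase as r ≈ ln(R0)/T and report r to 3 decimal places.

0.662

R0 = Σ lx·mx = 0 + 0 + 2.3862 + 2.8688 + 1.4805 + 0.1547 = 6.8902
Σ x·lx·mx = 20.0743; T = 20.0743/6.8902 = 2.91346…
r ≈ ln(R0)/T = ln(6.8902)/2.91346… = 0.66248… → 0.662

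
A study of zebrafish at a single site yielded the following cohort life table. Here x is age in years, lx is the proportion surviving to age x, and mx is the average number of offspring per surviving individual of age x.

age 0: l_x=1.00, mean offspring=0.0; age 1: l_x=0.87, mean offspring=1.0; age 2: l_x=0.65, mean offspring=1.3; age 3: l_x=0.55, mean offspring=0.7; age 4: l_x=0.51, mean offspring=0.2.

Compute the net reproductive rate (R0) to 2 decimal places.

lx·mx by age: 0, 0.87, 0.845, 0.385, 0.102
R0 = Σ lx·mx = 2.202 → 2.20

2.20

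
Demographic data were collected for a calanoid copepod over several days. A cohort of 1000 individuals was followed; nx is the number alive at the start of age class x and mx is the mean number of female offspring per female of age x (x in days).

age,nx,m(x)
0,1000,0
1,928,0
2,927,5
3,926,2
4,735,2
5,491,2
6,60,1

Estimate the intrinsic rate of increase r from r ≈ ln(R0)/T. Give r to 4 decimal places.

lx = nx/n0 = nx/1000: 1, 0.928, 0.927, 0.926, 0.735, 0.491, 0.06
R0 = Σ lx·mx = 0 + 0 + 4.635 + 1.852 + 1.47 + 0.982 + 0.06 = 8.999
Σ x·lx·mx = 25.976; T = 25.976/8.999 = 2.88654…
r ≈ ln(R0)/T = ln(8.999)/2.88654… = 0.761157… → 0.7612

0.7612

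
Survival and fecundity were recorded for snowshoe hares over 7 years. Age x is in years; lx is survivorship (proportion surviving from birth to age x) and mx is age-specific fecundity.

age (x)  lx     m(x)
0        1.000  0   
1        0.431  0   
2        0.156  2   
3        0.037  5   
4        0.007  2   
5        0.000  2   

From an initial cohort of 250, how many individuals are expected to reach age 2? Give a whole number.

39

Expected survivors = N0 · l_2 = 250 × 0.156 = 39 → 39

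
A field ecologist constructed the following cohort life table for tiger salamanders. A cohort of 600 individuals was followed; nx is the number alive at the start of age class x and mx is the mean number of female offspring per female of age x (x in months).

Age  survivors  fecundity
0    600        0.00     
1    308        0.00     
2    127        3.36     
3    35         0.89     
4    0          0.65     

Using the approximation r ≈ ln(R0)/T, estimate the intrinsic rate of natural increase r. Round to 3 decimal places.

-0.131

lx = nx/n0 = nx/600: 1, 0.51333…, 0.21167…, 0.05833…, 0
R0 = Σ lx·mx = 0 + 0 + 0.7112… + 0.05192… + 0 = 0.763117…
Σ x·lx·mx = 1.57815…; T = 1.57815…/0.763117… = 2.06803…
r ≈ ln(R0)/T = ln(0.763117…)/2.06803… = -0.13073… → -0.131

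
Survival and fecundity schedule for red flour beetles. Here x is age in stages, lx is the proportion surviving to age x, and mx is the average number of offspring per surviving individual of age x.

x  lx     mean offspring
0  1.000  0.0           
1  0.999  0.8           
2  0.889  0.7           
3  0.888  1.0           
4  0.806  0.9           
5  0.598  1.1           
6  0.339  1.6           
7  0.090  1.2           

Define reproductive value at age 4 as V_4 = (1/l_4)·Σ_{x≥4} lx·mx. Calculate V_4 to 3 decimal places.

lx·mx for x ≥ 4: 0.7254, 0.6578, 0.5424, 0.108 → sum = 2.0336
V_4 = 2.0336 / l_4 = 2.0336 / 0.806 = 2.523077… → 2.523

2.523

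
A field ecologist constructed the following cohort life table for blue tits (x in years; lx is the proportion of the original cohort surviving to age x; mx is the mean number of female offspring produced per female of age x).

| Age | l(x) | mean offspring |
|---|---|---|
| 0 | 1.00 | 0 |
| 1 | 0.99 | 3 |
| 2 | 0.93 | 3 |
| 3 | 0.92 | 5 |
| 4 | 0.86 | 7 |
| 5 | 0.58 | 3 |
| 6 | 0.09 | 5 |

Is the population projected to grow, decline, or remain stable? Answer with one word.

R0 = Σ lx·mx = 0 + 2.97 + 2.79 + 4.6 + 6.02 + 1.74 + 0.45 = 18.57
R0 > 1, so the population is growing.

growing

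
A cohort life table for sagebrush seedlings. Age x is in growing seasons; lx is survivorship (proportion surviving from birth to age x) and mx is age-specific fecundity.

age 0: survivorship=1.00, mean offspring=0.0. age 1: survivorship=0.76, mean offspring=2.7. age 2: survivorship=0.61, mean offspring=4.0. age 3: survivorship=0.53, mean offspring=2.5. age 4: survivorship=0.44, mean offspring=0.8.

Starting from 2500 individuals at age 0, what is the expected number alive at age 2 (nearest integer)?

1525

Expected survivors = N0 · l_2 = 2500 × 0.61 = 1525 → 1525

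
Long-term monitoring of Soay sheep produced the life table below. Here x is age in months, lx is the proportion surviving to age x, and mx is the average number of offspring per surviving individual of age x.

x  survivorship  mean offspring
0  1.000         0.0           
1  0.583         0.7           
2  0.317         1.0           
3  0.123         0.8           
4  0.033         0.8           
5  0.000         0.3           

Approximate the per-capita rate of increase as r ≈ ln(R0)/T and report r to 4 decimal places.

-0.0958

R0 = Σ lx·mx = 0 + 0.4081 + 0.317 + 0.0984 + 0.0264 + 0 = 0.8499
Σ x·lx·mx = 1.4429; T = 1.4429/0.8499 = 1.69773…
r ≈ ln(R0)/T = ln(0.8499)/1.69773… = -0.095797… → -0.0958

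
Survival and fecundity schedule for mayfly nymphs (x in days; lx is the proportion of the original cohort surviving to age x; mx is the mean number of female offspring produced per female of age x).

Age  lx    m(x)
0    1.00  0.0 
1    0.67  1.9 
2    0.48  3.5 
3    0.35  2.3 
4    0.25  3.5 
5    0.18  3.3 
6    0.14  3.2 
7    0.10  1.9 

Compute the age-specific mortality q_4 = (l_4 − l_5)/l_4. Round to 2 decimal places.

0.28

q_4 = (l_4 − l_5) / l_4 = (0.25 − 0.18) / 0.25
     = 0.07 / 0.25 = 0.28 → 0.28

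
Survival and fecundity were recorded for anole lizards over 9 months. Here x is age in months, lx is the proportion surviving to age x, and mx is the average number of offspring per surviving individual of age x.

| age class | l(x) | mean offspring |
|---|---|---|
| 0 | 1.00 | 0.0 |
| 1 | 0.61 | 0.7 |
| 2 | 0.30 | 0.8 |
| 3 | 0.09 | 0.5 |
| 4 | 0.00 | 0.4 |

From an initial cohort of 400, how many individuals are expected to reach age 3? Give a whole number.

36

Expected survivors = N0 · l_3 = 400 × 0.09 = 36 → 36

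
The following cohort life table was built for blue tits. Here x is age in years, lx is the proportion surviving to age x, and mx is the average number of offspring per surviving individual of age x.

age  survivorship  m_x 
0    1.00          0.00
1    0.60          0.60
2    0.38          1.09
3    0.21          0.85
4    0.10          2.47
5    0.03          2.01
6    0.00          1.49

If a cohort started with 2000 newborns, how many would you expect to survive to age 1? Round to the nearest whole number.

Expected survivors = N0 · l_1 = 2000 × 0.60 = 1200 → 1200

1200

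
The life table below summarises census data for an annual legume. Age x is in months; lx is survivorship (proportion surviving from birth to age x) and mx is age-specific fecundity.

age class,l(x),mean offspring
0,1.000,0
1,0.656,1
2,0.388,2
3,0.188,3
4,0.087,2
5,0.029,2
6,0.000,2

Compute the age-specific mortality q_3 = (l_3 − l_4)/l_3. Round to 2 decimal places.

q_3 = (l_3 − l_4) / l_3 = (0.188 − 0.087) / 0.188
     = 0.101 / 0.188 = 0.537234… → 0.54

0.54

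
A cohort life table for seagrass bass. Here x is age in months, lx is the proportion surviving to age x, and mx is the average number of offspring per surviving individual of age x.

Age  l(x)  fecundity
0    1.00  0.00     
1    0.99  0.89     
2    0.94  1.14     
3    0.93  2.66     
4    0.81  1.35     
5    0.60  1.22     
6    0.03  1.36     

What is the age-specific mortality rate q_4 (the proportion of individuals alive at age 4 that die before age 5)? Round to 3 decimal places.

0.259

q_4 = (l_4 − l_5) / l_4 = (0.81 − 0.6) / 0.81
     = 0.21 / 0.81 = 0.259259… → 0.259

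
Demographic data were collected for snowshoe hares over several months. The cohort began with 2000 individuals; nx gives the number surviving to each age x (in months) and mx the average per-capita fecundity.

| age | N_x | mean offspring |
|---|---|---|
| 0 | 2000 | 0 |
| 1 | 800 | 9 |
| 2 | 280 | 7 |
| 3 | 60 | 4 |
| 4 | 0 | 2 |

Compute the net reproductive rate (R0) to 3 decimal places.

4.700

lx = nx/n0 = nx/2000: 1, 0.4, 0.14, 0.03, 0
lx·mx by age: 0, 3.6, 0.98, 0.12, 0
R0 = Σ lx·mx = 4.7 → 4.700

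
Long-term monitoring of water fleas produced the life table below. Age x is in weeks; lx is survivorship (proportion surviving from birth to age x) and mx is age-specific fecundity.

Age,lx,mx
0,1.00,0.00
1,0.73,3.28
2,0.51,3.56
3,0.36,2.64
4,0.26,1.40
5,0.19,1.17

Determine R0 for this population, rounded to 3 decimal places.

lx·mx by age: 0, 2.3944, 1.8156, 0.9504, 0.364, 0.2223
R0 = Σ lx·mx = 5.7467 → 5.747

5.747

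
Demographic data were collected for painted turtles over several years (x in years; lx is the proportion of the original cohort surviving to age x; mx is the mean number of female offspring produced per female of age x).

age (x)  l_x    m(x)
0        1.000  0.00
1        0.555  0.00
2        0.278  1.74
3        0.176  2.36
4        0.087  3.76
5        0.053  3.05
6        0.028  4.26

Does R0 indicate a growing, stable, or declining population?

R0 = Σ lx·mx = 0 + 0 + 0.48372 + 0.41536 + 0.32712 + 0.16165 + 0.11928 = 1.50713
R0 > 1, so the population is growing.

growing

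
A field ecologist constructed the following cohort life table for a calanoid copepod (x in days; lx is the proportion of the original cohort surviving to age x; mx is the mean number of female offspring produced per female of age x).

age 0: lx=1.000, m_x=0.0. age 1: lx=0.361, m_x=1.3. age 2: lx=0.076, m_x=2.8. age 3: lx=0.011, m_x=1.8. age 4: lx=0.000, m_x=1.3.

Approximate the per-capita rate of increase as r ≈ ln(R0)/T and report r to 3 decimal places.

R0 = Σ lx·mx = 0 + 0.4693 + 0.2128 + 0.0198 + 0 = 0.7019
Σ x·lx·mx = 0.9543; T = 0.9543/0.7019 = 1.3596…
r ≈ ln(R0)/T = ln(0.7019)/1.3596… = -0.26035… → -0.260

-0.260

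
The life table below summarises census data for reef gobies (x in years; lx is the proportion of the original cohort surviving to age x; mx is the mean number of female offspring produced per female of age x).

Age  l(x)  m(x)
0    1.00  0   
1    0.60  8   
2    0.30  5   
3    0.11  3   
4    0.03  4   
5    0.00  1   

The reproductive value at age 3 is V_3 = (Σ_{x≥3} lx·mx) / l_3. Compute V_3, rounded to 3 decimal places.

4.091

lx·mx for x ≥ 3: 0.33, 0.12, 0 → sum = 0.45
V_3 = 0.45 / l_3 = 0.45 / 0.11 = 4.090909… → 4.091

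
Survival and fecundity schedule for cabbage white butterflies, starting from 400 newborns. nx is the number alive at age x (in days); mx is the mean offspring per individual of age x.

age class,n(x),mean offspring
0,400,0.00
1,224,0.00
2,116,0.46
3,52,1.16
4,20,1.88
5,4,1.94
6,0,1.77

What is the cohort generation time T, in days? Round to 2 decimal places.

3.00

lx = nx/n0 = nx/400: 1, 0.56, 0.29, 0.13, 0.05, 0.01, 0
lx·mx: 0, 0, 0.1334, 0.1508, 0.094, 0.0194, 0 → R0 = 0.3976
x·lx·mx: 0, 0, 0.2668, 0.4524, 0.376, 0.097, 0 → Σ = 1.1922
T = 1.1922 / 0.3976 = 2.998491… → 3.00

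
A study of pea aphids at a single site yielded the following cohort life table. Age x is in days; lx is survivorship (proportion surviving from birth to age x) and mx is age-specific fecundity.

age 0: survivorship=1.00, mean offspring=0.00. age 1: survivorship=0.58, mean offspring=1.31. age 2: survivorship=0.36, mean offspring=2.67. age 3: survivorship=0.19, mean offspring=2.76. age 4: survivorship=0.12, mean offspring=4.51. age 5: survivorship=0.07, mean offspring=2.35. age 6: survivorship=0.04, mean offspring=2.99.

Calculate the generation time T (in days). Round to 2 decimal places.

lx·mx: 0, 0.7598, 0.9612, 0.5244, 0.5412, 0.1645, 0.1196 → R0 = 3.0707
x·lx·mx: 0, 0.7598, 1.9224, 1.5732, 2.1648, 0.8225, 0.7176 → Σ = 7.9603
T = 7.9603 / 3.0707 = 2.592341… → 2.59

2.59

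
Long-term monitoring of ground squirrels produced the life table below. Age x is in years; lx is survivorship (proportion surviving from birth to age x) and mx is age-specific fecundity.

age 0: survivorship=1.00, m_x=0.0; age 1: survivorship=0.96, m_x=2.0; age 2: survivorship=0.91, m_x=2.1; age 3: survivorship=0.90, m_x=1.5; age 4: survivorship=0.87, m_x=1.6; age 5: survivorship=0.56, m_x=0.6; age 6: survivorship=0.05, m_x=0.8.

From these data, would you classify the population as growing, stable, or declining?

R0 = Σ lx·mx = 0 + 1.92 + 1.911 + 1.35 + 1.392 + 0.336 + 0.04 = 6.949
R0 > 1, so the population is growing.

growing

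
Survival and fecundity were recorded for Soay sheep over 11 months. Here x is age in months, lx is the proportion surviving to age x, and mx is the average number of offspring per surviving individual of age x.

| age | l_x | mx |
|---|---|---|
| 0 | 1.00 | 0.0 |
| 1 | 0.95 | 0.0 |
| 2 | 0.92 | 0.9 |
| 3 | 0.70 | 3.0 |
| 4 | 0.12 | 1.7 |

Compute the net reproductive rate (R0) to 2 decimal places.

lx·mx by age: 0, 0, 0.828, 2.1, 0.204
R0 = Σ lx·mx = 3.132 → 3.13

3.13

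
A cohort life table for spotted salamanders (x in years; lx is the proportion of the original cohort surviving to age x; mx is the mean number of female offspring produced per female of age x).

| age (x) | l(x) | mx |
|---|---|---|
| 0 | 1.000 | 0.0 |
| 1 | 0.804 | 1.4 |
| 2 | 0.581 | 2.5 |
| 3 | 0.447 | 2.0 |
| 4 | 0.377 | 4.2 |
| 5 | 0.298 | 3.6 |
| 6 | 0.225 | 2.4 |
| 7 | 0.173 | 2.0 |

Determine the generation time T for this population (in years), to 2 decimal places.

lx·mx: 0, 1.1256, 1.4525, 0.894, 1.5834, 1.0728, 0.54, 0.346 → R0 = 7.0143
x·lx·mx: 0, 1.1256, 2.905, 2.682, 6.3336, 5.364, 3.24, 2.422 → Σ = 24.0722
T = 24.0722 / 7.0143 = 3.431875… → 3.43

3.43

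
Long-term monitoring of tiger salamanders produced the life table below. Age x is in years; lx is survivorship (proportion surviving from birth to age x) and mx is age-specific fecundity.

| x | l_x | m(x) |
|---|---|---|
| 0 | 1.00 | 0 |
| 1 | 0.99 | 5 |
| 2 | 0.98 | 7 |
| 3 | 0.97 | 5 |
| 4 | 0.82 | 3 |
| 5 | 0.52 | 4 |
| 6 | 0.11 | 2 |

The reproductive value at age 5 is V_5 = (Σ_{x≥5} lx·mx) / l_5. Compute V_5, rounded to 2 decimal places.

4.42

lx·mx for x ≥ 5: 2.08, 0.22 → sum = 2.3
V_5 = 2.3 / l_5 = 2.3 / 0.52 = 4.423077… → 4.42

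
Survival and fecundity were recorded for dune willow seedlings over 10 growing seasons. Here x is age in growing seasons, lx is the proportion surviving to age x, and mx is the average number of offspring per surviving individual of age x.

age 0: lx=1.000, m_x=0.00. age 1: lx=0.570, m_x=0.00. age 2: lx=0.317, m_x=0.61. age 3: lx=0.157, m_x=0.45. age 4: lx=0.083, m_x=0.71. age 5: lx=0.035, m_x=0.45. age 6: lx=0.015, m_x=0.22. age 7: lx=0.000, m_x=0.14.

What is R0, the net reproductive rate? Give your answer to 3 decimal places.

lx·mx by age: 0, 0, 0.19337, 0.07065, 0.05893, 0.01575, 0.0033, 0
R0 = Σ lx·mx = 0.342 → 0.342

0.342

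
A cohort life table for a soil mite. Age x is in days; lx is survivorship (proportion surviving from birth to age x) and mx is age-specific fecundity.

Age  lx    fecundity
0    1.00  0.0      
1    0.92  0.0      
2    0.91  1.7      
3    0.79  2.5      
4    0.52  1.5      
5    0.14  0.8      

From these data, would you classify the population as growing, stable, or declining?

growing

R0 = Σ lx·mx = 0 + 0 + 1.547 + 1.975 + 0.78 + 0.112 = 4.414
R0 > 1, so the population is growing.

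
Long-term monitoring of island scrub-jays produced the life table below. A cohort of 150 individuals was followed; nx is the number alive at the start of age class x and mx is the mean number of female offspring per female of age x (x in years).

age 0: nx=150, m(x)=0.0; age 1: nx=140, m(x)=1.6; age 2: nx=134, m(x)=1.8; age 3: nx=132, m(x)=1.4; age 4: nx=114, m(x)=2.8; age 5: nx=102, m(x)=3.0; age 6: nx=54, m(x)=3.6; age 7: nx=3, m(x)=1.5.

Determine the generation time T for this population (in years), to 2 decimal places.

3.57

lx = nx/n0 = nx/150: 1, 0.93333…, 0.89333…, 0.88, 0.76, 0.68, 0.36, 0.02
lx·mx: 0, 1.493333…, 1.608…, 1.232, 2.128, 2.04, 1.296, 0.03 → R0 = 9.827333…
x·lx·mx: 0, 1.493333…, 3.216…, 3.696, 8.512, 10.2, 7.776, 0.21 → Σ = 35.103333…
T = 35.103333… / 9.827333… = 3.57201… → 3.57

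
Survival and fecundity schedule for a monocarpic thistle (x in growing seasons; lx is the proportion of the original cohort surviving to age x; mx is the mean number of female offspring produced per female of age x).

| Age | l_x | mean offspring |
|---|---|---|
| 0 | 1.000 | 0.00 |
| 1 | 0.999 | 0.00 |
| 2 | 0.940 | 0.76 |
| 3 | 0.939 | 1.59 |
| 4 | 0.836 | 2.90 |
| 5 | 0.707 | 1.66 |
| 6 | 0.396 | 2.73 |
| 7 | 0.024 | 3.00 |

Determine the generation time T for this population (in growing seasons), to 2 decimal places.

4.09

lx·mx: 0, 0, 0.7144, 1.49301, 2.4244, 1.17362, 1.08108, 0.072 → R0 = 6.95851
x·lx·mx: 0, 0, 1.4288, 4.47903, 9.6976, 5.8681, 6.48648, 0.504 → Σ = 28.46401
T = 28.46401 / 6.95851 = 4.090532… → 4.09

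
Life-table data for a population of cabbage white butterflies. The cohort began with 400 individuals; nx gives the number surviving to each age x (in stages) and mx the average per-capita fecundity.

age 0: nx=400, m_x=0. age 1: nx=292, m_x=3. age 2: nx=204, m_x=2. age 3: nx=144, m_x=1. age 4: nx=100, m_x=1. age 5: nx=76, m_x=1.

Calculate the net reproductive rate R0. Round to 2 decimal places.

lx = nx/n0 = nx/400: 1, 0.73, 0.51, 0.36, 0.25, 0.19
lx·mx by age: 0, 2.19, 1.02, 0.36, 0.25, 0.19
R0 = Σ lx·mx = 4.01 → 4.01

4.01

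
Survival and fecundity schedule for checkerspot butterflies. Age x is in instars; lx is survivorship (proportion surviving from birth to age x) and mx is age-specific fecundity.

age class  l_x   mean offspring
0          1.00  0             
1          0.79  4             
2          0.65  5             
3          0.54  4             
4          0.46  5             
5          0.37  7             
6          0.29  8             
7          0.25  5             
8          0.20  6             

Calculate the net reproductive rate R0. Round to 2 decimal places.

lx·mx by age: 0, 3.16, 3.25, 2.16, 2.3, 2.59, 2.32, 1.25, 1.2
R0 = Σ lx·mx = 18.23 → 18.23

18.23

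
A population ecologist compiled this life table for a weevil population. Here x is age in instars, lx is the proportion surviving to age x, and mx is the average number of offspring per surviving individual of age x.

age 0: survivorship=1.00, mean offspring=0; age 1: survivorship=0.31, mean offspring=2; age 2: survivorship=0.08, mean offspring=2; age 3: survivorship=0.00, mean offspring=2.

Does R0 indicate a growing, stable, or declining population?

R0 = Σ lx·mx = 0 + 0.62 + 0.16 + 0 = 0.78
R0 < 1, so the population is declining.

declining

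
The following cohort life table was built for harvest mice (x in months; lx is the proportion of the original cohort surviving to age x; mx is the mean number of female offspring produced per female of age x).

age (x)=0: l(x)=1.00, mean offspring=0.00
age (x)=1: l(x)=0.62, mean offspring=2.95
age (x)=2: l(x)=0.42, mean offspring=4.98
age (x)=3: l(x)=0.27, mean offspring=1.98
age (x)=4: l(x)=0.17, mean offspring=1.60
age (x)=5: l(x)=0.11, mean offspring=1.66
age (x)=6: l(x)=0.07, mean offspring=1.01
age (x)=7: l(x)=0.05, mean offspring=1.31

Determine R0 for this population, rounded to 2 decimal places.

lx·mx by age: 0, 1.829, 2.0916, 0.5346, 0.272, 0.1826, 0.0707, 0.0655
R0 = Σ lx·mx = 5.046 → 5.05

5.05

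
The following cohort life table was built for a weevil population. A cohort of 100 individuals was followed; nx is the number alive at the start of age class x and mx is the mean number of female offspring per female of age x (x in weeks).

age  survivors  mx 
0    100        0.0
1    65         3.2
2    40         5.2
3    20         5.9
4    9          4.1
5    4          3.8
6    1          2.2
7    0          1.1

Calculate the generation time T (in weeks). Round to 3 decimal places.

2.065

lx = nx/n0 = nx/100: 1, 0.65, 0.4, 0.2, 0.09, 0.04, 0.01, 0
lx·mx: 0, 2.08, 2.08, 1.18, 0.369, 0.152, 0.022, 0 → R0 = 5.883
x·lx·mx: 0, 2.08, 4.16, 3.54, 1.476, 0.76, 0.132, 0 → Σ = 12.148
T = 12.148 / 5.883 = 2.064933… → 2.065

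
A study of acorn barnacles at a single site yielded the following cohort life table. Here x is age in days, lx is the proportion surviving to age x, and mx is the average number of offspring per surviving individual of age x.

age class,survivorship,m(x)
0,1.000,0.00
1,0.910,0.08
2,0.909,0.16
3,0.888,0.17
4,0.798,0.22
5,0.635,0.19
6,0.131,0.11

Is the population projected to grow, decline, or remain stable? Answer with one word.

R0 = Σ lx·mx = 0 + 0.0728 + 0.14544 + 0.15096 + 0.17556 + 0.12065 + 0.01441 = 0.67982
R0 < 1, so the population is declining.

declining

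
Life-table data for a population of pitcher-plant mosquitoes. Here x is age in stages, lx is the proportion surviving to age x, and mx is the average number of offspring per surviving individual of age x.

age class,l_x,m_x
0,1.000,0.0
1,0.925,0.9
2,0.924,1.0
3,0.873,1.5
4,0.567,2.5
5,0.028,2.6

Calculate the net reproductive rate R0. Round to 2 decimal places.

lx·mx by age: 0, 0.8325, 0.924, 1.3095, 1.4175, 0.0728
R0 = Σ lx·mx = 4.5563 → 4.56

4.56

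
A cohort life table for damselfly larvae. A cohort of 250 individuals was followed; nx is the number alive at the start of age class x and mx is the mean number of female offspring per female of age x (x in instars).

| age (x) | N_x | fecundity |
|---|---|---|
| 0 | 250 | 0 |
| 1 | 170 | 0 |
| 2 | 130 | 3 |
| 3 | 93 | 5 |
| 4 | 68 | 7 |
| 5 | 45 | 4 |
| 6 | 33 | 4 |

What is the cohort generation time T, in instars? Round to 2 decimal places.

3.51

lx = nx/n0 = nx/250: 1, 0.68, 0.52, 0.372, 0.272, 0.18, 0.132
lx·mx: 0, 0, 1.56, 1.86, 1.904, 0.72, 0.528 → R0 = 6.572
x·lx·mx: 0, 0, 3.12, 5.58, 7.616, 3.6, 3.168 → Σ = 23.084
T = 23.084 / 6.572 = 3.512477… → 3.51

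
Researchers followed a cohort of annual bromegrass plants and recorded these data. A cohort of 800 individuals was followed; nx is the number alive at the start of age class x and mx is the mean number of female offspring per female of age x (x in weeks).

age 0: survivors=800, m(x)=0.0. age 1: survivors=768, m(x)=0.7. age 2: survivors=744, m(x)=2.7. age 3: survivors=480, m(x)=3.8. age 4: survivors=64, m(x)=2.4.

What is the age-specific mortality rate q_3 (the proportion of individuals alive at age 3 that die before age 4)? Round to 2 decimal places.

lx = nx/n0 = nx/800: 1, 0.96, 0.93, 0.6, 0.08
q_3 = (l_3 − l_4) / l_3 = (0.6 − 0.08) / 0.6
     = 0.52 / 0.6 = 0.866667… → 0.87

0.87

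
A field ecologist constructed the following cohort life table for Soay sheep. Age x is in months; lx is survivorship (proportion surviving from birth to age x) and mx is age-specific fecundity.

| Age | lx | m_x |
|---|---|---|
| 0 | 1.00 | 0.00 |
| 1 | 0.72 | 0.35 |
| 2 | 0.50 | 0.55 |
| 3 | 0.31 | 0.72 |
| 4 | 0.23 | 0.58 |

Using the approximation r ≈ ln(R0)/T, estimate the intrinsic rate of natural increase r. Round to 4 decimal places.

R0 = Σ lx·mx = 0 + 0.252 + 0.275 + 0.2232 + 0.1334 = 0.8836
Σ x·lx·mx = 2.0052; T = 2.0052/0.8836 = 2.26935…
r ≈ ln(R0)/T = ln(0.8836)/2.26935… = -0.054531… → -0.0545

-0.0545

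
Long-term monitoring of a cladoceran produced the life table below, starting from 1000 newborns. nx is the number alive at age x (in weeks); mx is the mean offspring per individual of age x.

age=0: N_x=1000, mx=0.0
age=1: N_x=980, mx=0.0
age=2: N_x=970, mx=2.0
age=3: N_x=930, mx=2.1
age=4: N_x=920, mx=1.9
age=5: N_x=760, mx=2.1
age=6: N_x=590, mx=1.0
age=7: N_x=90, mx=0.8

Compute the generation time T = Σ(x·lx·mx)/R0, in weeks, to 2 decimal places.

lx = nx/n0 = nx/1000: 1, 0.98, 0.97, 0.93, 0.92, 0.76, 0.59, 0.09
lx·mx: 0, 0, 1.94, 1.953, 1.748, 1.596, 0.59, 0.072 → R0 = 7.899
x·lx·mx: 0, 0, 3.88, 5.859, 6.992, 7.98, 3.54, 0.504 → Σ = 28.755
T = 28.755 / 7.899 = 3.640334… → 3.64

3.64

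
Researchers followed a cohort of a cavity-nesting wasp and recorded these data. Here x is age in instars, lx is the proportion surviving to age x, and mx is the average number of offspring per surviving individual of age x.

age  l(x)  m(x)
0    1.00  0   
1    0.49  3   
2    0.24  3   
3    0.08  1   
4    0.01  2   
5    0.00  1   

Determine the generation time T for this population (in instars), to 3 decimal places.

lx·mx: 0, 1.47, 0.72, 0.08, 0.02, 0 → R0 = 2.29
x·lx·mx: 0, 1.47, 1.44, 0.24, 0.08, 0 → Σ = 3.23
T = 3.23 / 2.29 = 1.41048… → 1.410

1.410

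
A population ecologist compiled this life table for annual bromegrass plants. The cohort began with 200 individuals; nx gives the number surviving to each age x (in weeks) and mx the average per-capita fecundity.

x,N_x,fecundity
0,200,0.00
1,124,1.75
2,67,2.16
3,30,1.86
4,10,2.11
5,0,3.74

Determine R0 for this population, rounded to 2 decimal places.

2.19

lx = nx/n0 = nx/200: 1, 0.62, 0.335, 0.15, 0.05, 0
lx·mx by age: 0, 1.085, 0.7236, 0.279, 0.1055, 0
R0 = Σ lx·mx = 2.1931 → 2.19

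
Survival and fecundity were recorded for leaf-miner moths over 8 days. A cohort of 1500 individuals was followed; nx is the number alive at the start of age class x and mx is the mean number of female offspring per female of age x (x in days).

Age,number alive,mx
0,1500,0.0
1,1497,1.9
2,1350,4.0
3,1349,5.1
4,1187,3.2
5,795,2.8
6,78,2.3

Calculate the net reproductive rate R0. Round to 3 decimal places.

14.219

lx = nx/n0 = nx/1500: 1, 0.998, 0.9, 0.89933…, 0.79133…, 0.53, 0.052
lx·mx by age: 0, 1.8962, 3.6, 4.5866…, 2.532267…, 1.484, 0.1196
R0 = Σ lx·mx = 14.218667… → 14.219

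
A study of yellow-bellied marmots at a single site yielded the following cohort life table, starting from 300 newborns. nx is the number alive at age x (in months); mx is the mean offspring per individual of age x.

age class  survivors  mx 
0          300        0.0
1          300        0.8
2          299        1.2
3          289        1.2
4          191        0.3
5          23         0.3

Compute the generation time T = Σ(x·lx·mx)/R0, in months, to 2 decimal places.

2.24

lx = nx/n0 = nx/300: 1, 1, 0.99667…, 0.96333…, 0.63667…, 0.07667…
lx·mx: 0, 0.8, 1.196…, 1.156…, 0.191…, 0.023… → R0 = 3.366…
x·lx·mx: 0, 0.8, 2.392…, 3.468…, 0.764…, 0.115… → Σ = 7.539…
T = 7.539… / 3.366… = 2.23975… → 2.24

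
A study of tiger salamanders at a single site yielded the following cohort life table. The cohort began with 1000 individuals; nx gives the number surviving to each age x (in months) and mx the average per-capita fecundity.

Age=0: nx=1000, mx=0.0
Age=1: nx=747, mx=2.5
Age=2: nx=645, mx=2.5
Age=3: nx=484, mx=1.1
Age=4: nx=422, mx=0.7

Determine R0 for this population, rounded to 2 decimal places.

lx = nx/n0 = nx/1000: 1, 0.747, 0.645, 0.484, 0.422
lx·mx by age: 0, 1.8675, 1.6125, 0.5324, 0.2954
R0 = Σ lx·mx = 4.3078 → 4.31

4.31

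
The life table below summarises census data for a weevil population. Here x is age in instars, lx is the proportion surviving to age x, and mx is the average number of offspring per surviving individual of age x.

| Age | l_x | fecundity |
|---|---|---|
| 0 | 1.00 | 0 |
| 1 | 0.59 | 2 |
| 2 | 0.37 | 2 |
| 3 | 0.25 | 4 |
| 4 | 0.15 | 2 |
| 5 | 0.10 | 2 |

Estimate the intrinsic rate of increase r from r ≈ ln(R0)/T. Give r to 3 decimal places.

0.535

R0 = Σ lx·mx = 0 + 1.18 + 0.74 + 1 + 0.3 + 0.2 = 3.42
Σ x·lx·mx = 7.86; T = 7.86/3.42 = 2.29825…
r ≈ ln(R0)/T = ln(3.42)/2.29825… = 0.53503… → 0.535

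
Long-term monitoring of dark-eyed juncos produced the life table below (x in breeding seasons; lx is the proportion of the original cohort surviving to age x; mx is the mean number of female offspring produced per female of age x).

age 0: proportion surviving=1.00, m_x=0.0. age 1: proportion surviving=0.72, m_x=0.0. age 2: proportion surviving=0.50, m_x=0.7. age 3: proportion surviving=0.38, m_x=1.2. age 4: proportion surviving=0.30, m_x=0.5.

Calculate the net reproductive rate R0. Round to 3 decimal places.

0.956

lx·mx by age: 0, 0, 0.35, 0.456, 0.15
R0 = Σ lx·mx = 0.956 → 0.956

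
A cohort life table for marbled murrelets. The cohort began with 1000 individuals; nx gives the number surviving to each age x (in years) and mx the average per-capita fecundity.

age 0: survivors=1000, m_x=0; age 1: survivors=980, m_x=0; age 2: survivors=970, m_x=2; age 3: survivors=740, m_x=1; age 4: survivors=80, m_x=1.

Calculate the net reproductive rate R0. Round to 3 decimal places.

lx = nx/n0 = nx/1000: 1, 0.98, 0.97, 0.74, 0.08
lx·mx by age: 0, 0, 1.94, 0.74, 0.08
R0 = Σ lx·mx = 2.76 → 2.760

2.760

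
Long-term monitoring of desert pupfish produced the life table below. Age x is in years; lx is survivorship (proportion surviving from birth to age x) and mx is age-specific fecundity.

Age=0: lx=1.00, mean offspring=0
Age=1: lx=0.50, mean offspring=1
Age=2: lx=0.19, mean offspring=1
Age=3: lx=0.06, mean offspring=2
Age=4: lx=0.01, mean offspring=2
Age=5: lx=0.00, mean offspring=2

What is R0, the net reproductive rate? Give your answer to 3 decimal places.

lx·mx by age: 0, 0.5, 0.19, 0.12, 0.02, 0
R0 = Σ lx·mx = 0.83 → 0.830

0.830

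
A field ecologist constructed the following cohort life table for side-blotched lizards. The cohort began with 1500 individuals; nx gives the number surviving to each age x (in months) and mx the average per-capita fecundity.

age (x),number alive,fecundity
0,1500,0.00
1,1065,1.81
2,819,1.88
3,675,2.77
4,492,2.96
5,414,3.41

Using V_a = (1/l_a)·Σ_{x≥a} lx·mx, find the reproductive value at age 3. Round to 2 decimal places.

7.02

lx = nx/n0 = nx/1500: 1, 0.71, 0.546, 0.45, 0.328, 0.276
lx·mx for x ≥ 3: 1.2465, 0.97088, 0.94116 → sum = 3.15854
V_3 = 3.15854 / l_3 = 3.15854 / 0.45 = 7.018978… → 7.02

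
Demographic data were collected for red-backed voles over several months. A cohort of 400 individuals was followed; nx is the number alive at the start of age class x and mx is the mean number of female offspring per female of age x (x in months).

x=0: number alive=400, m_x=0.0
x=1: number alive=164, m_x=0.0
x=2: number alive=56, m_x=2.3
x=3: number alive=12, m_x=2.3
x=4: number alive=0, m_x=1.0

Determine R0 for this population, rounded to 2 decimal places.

0.39

lx = nx/n0 = nx/400: 1, 0.41, 0.14, 0.03, 0
lx·mx by age: 0, 0, 0.322, 0.069, 0
R0 = Σ lx·mx = 0.391 → 0.39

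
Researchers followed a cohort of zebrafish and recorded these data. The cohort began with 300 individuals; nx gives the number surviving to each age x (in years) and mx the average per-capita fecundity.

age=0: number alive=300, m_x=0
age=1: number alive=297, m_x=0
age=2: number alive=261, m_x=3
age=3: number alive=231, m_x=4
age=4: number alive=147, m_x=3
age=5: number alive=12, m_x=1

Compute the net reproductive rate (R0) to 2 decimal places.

7.20

lx = nx/n0 = nx/300: 1, 0.99, 0.87, 0.77, 0.49, 0.04
lx·mx by age: 0, 0, 2.61, 3.08, 1.47, 0.04
R0 = Σ lx·mx = 7.2 → 7.20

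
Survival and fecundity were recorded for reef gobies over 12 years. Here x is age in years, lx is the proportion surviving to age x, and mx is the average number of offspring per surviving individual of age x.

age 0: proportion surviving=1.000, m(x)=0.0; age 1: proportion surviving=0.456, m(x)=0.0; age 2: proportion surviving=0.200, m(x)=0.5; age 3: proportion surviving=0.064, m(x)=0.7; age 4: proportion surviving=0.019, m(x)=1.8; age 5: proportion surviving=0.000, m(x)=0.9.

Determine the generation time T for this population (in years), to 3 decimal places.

lx·mx: 0, 0, 0.1, 0.0448, 0.0342, 0 → R0 = 0.179
x·lx·mx: 0, 0, 0.2, 0.1344, 0.1368, 0 → Σ = 0.4712
T = 0.4712 / 0.179 = 2.632402… → 2.632

2.632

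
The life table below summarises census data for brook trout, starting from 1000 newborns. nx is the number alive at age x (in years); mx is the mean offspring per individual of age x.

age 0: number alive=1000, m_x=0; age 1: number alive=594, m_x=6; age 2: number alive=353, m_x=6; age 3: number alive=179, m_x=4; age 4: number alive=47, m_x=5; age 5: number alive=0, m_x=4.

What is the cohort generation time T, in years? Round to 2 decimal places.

lx = nx/n0 = nx/1000: 1, 0.594, 0.353, 0.179, 0.047, 0
lx·mx: 0, 3.564, 2.118, 0.716, 0.235, 0 → R0 = 6.633
x·lx·mx: 0, 3.564, 4.236, 2.148, 0.94, 0 → Σ = 10.888
T = 10.888 / 6.633 = 1.64149… → 1.64

1.64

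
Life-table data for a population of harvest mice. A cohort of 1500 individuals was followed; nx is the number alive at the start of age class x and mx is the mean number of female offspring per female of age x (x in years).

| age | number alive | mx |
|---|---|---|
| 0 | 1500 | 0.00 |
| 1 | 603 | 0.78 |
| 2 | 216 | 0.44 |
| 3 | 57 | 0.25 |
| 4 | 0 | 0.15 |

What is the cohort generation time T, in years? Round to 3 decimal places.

lx = nx/n0 = nx/1500: 1, 0.402, 0.144, 0.038, 0
lx·mx: 0, 0.31356, 0.06336, 0.0095, 0 → R0 = 0.38642
x·lx·mx: 0, 0.31356, 0.12672, 0.0285, 0 → Σ = 0.46878
T = 0.46878 / 0.38642 = 1.213136… → 1.213

1.213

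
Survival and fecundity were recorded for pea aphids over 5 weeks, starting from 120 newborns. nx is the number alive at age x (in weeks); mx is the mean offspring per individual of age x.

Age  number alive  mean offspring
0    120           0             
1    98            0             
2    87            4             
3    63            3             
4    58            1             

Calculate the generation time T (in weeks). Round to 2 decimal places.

2.51

lx = nx/n0 = nx/120: 1, 0.81667…, 0.725, 0.525, 0.48333…
lx·mx: 0, 0, 2.9, 1.575, 0.483333… → R0 = 4.958333…
x·lx·mx: 0, 0, 5.8, 4.725, 1.933333… → Σ = 12.458333…
T = 12.458333… / 4.958333… = 2.512605… → 2.51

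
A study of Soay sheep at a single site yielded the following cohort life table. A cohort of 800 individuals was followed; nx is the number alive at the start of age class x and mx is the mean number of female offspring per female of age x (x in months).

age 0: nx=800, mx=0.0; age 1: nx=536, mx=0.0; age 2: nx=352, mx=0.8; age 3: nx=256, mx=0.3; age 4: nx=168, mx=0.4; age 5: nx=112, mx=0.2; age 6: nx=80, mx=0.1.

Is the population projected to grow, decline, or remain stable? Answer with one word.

lx = nx/n0 = nx/800: 1, 0.67, 0.44, 0.32, 0.21, 0.14, 0.1
R0 = Σ lx·mx = 0 + 0 + 0.352 + 0.096 + 0.084 + 0.028 + 0.01 = 0.57
R0 < 1, so the population is declining.

declining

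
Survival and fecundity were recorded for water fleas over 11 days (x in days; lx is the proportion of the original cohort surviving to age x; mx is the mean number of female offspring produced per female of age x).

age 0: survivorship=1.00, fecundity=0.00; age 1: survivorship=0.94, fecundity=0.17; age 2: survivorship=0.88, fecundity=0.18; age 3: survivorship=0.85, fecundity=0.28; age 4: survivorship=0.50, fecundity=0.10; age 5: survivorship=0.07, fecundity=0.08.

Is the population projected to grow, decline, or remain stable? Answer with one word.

R0 = Σ lx·mx = 0 + 0.1598 + 0.1584 + 0.238 + 0.05 + 0.0056 = 0.6118
R0 < 1, so the population is declining.

declining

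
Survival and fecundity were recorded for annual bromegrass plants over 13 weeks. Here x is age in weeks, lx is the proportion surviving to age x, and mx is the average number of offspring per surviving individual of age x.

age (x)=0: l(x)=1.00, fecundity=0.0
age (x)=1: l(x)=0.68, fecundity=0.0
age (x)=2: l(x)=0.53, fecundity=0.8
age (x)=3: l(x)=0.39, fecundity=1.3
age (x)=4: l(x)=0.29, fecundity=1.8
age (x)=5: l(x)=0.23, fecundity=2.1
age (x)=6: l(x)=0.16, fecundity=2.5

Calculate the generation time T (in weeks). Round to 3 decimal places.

lx·mx: 0, 0, 0.424, 0.507, 0.522, 0.483, 0.4 → R0 = 2.336
x·lx·mx: 0, 0, 0.848, 1.521, 2.088, 2.415, 2.4 → Σ = 9.272
T = 9.272 / 2.336 = 3.969178… → 3.969

3.969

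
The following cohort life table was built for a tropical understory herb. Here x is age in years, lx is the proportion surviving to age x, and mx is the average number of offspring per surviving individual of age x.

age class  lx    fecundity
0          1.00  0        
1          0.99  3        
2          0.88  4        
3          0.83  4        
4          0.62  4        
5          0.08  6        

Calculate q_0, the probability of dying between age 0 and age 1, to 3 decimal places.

0.010

q_0 = (l_0 − l_1) / l_0 = (1 − 0.99) / 1
     = 0.01 / 1 = 0.01 → 0.010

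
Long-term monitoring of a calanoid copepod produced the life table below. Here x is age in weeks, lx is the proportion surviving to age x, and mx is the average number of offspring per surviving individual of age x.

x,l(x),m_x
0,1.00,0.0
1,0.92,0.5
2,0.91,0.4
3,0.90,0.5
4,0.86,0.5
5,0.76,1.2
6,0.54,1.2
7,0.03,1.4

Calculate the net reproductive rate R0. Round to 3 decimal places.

lx·mx by age: 0, 0.46, 0.364, 0.45, 0.43, 0.912, 0.648, 0.042
R0 = Σ lx·mx = 3.306 → 3.306

3.306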